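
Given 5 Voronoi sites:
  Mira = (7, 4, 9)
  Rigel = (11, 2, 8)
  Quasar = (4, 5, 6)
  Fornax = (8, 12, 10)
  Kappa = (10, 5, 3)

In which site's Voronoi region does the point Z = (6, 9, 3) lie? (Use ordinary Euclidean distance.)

Compare squared distances (the ordering matches that of the actual distances):
d²(Z, Mira) = (6−7)² + (9−4)² + (3−9)² = 1 + 25 + 36 = 62
d²(Z, Rigel) = (6−11)² + (9−2)² + (3−8)² = 25 + 49 + 25 = 99
d²(Z, Quasar) = (6−4)² + (9−5)² + (3−6)² = 4 + 16 + 9 = 29
d²(Z, Fornax) = (6−8)² + (9−12)² + (3−10)² = 4 + 9 + 49 = 62
d²(Z, Kappa) = (6−10)² + (9−5)² + (3−3)² = 16 + 16 + 0 = 32
Quasar is nearest.

Quasar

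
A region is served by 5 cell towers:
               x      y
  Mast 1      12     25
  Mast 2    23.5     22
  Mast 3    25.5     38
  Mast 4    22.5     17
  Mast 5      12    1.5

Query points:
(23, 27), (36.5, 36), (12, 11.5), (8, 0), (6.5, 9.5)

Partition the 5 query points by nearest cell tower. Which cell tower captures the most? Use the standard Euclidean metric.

Mast 5

(23, 27) — d² to each: Mast 1:125, Mast 2:25.25, Mast 3:127.25, Mast 4:100.25, Mast 5:771.25 → nearest is Mast 2
(36.5, 36) — d² to each: Mast 1:721.25, Mast 2:365, Mast 3:125, Mast 4:557, Mast 5:1790.5 → nearest is Mast 3
(12, 11.5) — d² to each: Mast 1:182.25, Mast 2:242.5, Mast 3:884.5, Mast 4:140.5, Mast 5:100 → nearest is Mast 5
(8, 0) — d² to each: Mast 1:641, Mast 2:724.25, Mast 3:1750.25, Mast 4:499.25, Mast 5:18.25 → nearest is Mast 5
(6.5, 9.5) — d² to each: Mast 1:270.5, Mast 2:445.25, Mast 3:1173.25, Mast 4:312.25, Mast 5:94.25 → nearest is Mast 5
Tally — Mast 2:1, Mast 3:1, Mast 5:3. Mast 5 captures the most (3).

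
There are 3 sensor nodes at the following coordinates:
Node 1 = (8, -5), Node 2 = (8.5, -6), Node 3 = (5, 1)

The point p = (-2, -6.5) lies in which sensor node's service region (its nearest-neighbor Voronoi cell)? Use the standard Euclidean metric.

Node 1

Compare squared distances (the ordering matches that of the actual distances):
d²(p, Node 1) = 100 + 2.25 = 102.25
d²(p, Node 2) = 110.25 + 0.25 = 110.5
d²(p, Node 3) = 49 + 56.25 = 105.25
The smallest is to Node 1, so p lies in the Voronoi region of Node 1.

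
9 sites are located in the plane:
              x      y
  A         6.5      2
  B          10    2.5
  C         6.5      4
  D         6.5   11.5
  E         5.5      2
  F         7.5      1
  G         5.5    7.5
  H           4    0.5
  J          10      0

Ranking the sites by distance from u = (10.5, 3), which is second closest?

Compare squared distances (the ordering matches that of the actual distances):
|uA|² = (10.5−6.5)² + (3−2)² = 16 + 1 = 17
|uB|² = (10.5−10)² + (3−2.5)² = 0.25 + 0.25 = 0.5
|uC|² = (10.5−6.5)² + (3−4)² = 16 + 1 = 17
|uD|² = (10.5−6.5)² + (3−11.5)² = 16 + 72.25 = 88.25
|uE|² = (10.5−5.5)² + (3−2)² = 25 + 1 = 26
|uF|² = (10.5−7.5)² + (3−1)² = 9 + 4 = 13
|uG|² = (10.5−5.5)² + (3−7.5)² = 25 + 20.25 = 45.25
|uH|² = (10.5−4)² + (3−0.5)² = 42.25 + 6.25 = 48.5
|uJ|² = (10.5−10)² + (3−0)² = 0.25 + 9 = 9.25
Sorted ascending: B, J, F, … — the second-nearest is J.

J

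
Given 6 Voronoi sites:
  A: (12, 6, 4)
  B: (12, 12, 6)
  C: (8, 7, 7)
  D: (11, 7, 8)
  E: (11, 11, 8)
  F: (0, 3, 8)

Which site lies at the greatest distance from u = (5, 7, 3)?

B

Squared Euclidean distances:
|uA|² = 49 + 1 + 1 = 51
|uB|² = 49 + 25 + 9 = 83
|uC|² = 9 + 0 + 16 = 25
|uD|² = 36 + 0 + 25 = 61
|uE|² = 36 + 16 + 25 = 77
|uF|² = 25 + 16 + 25 = 66
The largest is to B.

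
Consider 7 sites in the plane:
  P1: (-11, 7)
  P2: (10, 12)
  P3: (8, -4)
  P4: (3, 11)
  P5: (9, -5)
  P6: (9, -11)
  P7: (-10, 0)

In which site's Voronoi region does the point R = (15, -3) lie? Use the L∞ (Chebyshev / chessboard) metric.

d(R,P1) = max(26, 10) = 26
d(R,P2) = max(5, 15) = 15
d(R,P3) = max(7, 1) = 7
d(R,P4) = max(12, 14) = 14
d(R,P5) = max(6, 2) = 6
d(R,P6) = max(6, 8) = 8
d(R,P7) = max(25, 3) = 25
P5 is nearest.

P5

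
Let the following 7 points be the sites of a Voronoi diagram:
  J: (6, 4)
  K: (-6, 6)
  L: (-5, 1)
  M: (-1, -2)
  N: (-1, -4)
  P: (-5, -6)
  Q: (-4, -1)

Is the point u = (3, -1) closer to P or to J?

Compare squared distances:
|uP|² = (3−(-5))² + (-1−(-6))² = 64 + 25 = 89
|uJ|² = (3−6)² + (-1−4)² = 9 + 25 = 34
89 > 34, so J is closer.

J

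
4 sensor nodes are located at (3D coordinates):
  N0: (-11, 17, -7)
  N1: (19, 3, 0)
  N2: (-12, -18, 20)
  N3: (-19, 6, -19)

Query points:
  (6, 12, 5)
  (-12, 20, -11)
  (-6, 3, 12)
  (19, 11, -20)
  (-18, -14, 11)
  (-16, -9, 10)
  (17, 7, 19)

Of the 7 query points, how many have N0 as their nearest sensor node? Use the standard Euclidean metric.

1

(6, 12, 5) — d² to each: N0:458, N1:275, N2:1449, N3:1237 → nearest is N1
(-12, 20, -11) — d² to each: N0:26, N1:1371, N2:2405, N3:309 → nearest is N0
(-6, 3, 12) — d² to each: N0:582, N1:769, N2:541, N3:1139 → nearest is N2
(19, 11, -20) — d² to each: N0:1105, N1:464, N2:3402, N3:1470 → nearest is N1
(-18, -14, 11) — d² to each: N0:1334, N1:1779, N2:133, N3:1301 → nearest is N2
(-16, -9, 10) — d² to each: N0:990, N1:1469, N2:197, N3:1075 → nearest is N2
(17, 7, 19) — d² to each: N0:1560, N1:381, N2:1467, N3:2741 → nearest is N1
1 of the 7 points has N0 as nearest.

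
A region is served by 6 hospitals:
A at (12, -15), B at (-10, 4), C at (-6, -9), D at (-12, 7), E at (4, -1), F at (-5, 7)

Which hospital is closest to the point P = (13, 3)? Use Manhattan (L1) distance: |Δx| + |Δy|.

E

d(P,A) = 1 + 18 = 19
d(P,B) = 23 + 1 = 24
d(P,C) = 19 + 12 = 31
d(P,D) = 25 + 4 = 29
d(P,E) = 9 + 4 = 13
d(P,F) = 18 + 4 = 22
Minimum is at E.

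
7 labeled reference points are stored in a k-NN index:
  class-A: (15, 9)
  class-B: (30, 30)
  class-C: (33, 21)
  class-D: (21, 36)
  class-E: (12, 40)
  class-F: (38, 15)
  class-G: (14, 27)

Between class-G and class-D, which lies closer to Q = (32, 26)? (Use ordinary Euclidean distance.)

Compare squared distances:
d²(Q, class-G) = (32−14)² + (26−27)² = 324 + 1 = 325
d²(Q, class-D) = (32−21)² + (26−36)² = 121 + 100 = 221
325 > 221, so class-D is closer.

class-D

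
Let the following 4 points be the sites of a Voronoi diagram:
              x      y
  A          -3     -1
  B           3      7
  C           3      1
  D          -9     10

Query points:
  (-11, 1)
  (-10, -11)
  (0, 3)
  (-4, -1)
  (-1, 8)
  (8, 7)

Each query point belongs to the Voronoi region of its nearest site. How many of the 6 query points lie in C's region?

1

(-11, 1) — d² to each: A:68, B:232, C:196, D:85 → nearest is A
(-10, -11) — d² to each: A:149, B:493, C:313, D:442 → nearest is A
(0, 3) — d² to each: A:25, B:25, C:13, D:130 → nearest is C
(-4, -1) — d² to each: A:1, B:113, C:53, D:146 → nearest is A
(-1, 8) — d² to each: A:85, B:17, C:65, D:68 → nearest is B
(8, 7) — d² to each: A:185, B:25, C:61, D:298 → nearest is B
1 of the 6 points has C as nearest.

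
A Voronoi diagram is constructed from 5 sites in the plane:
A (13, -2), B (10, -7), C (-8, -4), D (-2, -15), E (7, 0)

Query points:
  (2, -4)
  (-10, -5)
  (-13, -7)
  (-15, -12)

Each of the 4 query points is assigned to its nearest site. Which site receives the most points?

C

(2, -4) — d² to each: A:125, B:73, C:100, D:137, E:41 → nearest is E
(-10, -5) — d² to each: A:538, B:404, C:5, D:164, E:314 → nearest is C
(-13, -7) — d² to each: A:701, B:529, C:34, D:185, E:449 → nearest is C
(-15, -12) — d² to each: A:884, B:650, C:113, D:178, E:628 → nearest is C
Tally — C:3, E:1. C captures the most (3).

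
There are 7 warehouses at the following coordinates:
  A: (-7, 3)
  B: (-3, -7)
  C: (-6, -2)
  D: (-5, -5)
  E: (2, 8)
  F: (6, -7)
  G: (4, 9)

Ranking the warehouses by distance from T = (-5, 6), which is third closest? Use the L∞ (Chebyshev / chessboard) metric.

d(T,A) = max(2, 3) = 3
d(T,B) = max(2, 13) = 13
d(T,C) = max(1, 8) = 8
d(T,D) = max(0, 11) = 11
d(T,E) = max(7, 2) = 7
d(T,F) = max(11, 13) = 13
d(T,G) = max(9, 3) = 9
Sorted ascending: A, E, C, G, … — the third-nearest is C.

C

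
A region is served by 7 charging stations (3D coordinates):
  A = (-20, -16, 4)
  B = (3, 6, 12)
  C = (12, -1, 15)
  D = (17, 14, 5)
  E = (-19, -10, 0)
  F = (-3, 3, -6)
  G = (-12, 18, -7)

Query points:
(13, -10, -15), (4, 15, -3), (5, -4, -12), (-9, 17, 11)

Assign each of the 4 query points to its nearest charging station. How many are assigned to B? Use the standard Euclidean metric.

(13, -10, -15) — d² to each: A:1486, B:1085, C:982, D:992, E:1249, F:506, G:1473 → nearest is F
(4, 15, -3) — d² to each: A:1586, B:307, C:644, D:234, E:1163, F:202, G:281 → nearest is F
(5, -4, -12) — d² to each: A:1025, B:680, C:787, D:757, E:756, F:149, G:798 → nearest is F
(-9, 17, 11) — d² to each: A:1259, B:266, C:781, D:721, E:950, F:521, G:334 → nearest is B
1 of the 4 points has B as nearest.

1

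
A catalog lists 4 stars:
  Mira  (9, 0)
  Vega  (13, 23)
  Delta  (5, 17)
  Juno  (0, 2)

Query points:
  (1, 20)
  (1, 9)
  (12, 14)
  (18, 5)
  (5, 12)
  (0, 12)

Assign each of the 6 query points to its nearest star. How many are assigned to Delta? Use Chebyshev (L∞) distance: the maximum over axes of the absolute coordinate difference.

4

(1, 20) — d to each: Mira:20, Vega:12, Delta:4, Juno:18 → nearest is Delta
(1, 9) — d to each: Mira:9, Vega:14, Delta:8, Juno:7 → nearest is Juno
(12, 14) — d to each: Mira:14, Vega:9, Delta:7, Juno:12 → nearest is Delta
(18, 5) — d to each: Mira:9, Vega:18, Delta:13, Juno:18 → nearest is Mira
(5, 12) — d to each: Mira:12, Vega:11, Delta:5, Juno:10 → nearest is Delta
(0, 12) — d to each: Mira:12, Vega:13, Delta:5, Juno:10 → nearest is Delta
4 of the 6 points have Delta as nearest.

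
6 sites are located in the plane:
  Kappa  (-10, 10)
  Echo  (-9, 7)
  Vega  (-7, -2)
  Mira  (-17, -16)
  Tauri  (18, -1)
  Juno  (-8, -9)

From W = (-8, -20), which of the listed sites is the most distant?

Tauri

Compare squared distances (the ordering matches that of the actual distances):
d²(W, Kappa) = (-8−(-10))² + (-20−10)² = 4 + 900 = 904
d²(W, Echo) = (-8−(-9))² + (-20−7)² = 1 + 729 = 730
d²(W, Vega) = (-8−(-7))² + (-20−(-2))² = 1 + 324 = 325
d²(W, Mira) = (-8−(-17))² + (-20−(-16))² = 81 + 16 = 97
d²(W, Tauri) = (-8−18)² + (-20−(-1))² = 676 + 361 = 1037
d²(W, Juno) = (-8−(-8))² + (-20−(-9))² = 0 + 121 = 121
The largest is to Tauri.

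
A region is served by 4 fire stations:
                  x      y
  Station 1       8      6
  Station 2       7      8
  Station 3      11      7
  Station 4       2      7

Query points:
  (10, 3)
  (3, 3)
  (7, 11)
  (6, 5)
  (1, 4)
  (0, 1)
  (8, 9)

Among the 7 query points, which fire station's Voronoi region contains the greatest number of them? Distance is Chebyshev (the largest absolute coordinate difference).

(10, 3) — d to each: Station 1:3, Station 2:5, Station 3:4, Station 4:8 → nearest is Station 1
(3, 3) — d to each: Station 1:5, Station 2:5, Station 3:8, Station 4:4 → nearest is Station 4
(7, 11) — d to each: Station 1:5, Station 2:3, Station 3:4, Station 4:5 → nearest is Station 2
(6, 5) — d to each: Station 1:2, Station 2:3, Station 3:5, Station 4:4 → nearest is Station 1
(1, 4) — d to each: Station 1:7, Station 2:6, Station 3:10, Station 4:3 → nearest is Station 4
(0, 1) — d to each: Station 1:8, Station 2:7, Station 3:11, Station 4:6 → nearest is Station 4
(8, 9) — d to each: Station 1:3, Station 2:1, Station 3:3, Station 4:6 → nearest is Station 2
Tally — Station 1:2, Station 2:2, Station 4:3. Station 4 captures the most (3).

Station 4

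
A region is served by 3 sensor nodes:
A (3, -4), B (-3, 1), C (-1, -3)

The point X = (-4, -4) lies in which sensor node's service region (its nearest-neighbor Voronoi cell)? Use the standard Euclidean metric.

C

Squared Euclidean distances:
|XA|² = (-4−3)² + (-4−(-4))² = 49 + 0 = 49
|XB|² = (-4−(-3))² + (-4−1)² = 1 + 25 = 26
|XC|² = (-4−(-1))² + (-4−(-3))² = 9 + 1 = 10
C is nearest.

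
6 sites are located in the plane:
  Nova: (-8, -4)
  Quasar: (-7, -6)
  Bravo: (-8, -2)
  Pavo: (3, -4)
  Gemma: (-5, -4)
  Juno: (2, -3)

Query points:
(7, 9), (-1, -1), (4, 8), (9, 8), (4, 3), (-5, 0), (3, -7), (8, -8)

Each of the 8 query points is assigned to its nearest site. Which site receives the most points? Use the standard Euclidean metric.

(7, 9) — d² to each: Nova:394, Quasar:421, Bravo:346, Pavo:185, Gemma:313, Juno:169 → nearest is Juno
(-1, -1) — d² to each: Nova:58, Quasar:61, Bravo:50, Pavo:25, Gemma:25, Juno:13 → nearest is Juno
(4, 8) — d² to each: Nova:288, Quasar:317, Bravo:244, Pavo:145, Gemma:225, Juno:125 → nearest is Juno
(9, 8) — d² to each: Nova:433, Quasar:452, Bravo:389, Pavo:180, Gemma:340, Juno:170 → nearest is Juno
(4, 3) — d² to each: Nova:193, Quasar:202, Bravo:169, Pavo:50, Gemma:130, Juno:40 → nearest is Juno
(-5, 0) — d² to each: Nova:25, Quasar:40, Bravo:13, Pavo:80, Gemma:16, Juno:58 → nearest is Bravo
(3, -7) — d² to each: Nova:130, Quasar:101, Bravo:146, Pavo:9, Gemma:73, Juno:17 → nearest is Pavo
(8, -8) — d² to each: Nova:272, Quasar:229, Bravo:292, Pavo:41, Gemma:185, Juno:61 → nearest is Pavo
Tally — Bravo:1, Pavo:2, Juno:5. Juno captures the most (5).

Juno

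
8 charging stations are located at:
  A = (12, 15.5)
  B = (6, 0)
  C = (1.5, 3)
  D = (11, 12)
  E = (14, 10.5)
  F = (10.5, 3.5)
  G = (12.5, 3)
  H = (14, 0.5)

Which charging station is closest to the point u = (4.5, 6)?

C

Since √ is increasing, it suffices to compare squared distances:
|uA|² = 56.25 + 90.25 = 146.5
|uB|² = 2.25 + 36 = 38.25
|uC|² = 9 + 9 = 18
|uD|² = 42.25 + 36 = 78.25
|uE|² = 90.25 + 20.25 = 110.5
|uF|² = 36 + 6.25 = 42.25
|uG|² = 64 + 9 = 73
|uH|² = 90.25 + 30.25 = 120.5
C is nearest.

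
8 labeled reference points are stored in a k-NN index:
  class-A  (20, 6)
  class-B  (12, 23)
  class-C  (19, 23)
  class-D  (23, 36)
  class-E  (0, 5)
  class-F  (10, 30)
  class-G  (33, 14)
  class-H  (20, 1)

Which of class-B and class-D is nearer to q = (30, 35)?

Compare squared distances:
d²(q, class-B) = (30−12)² + (35−23)² = 324 + 144 = 468
d²(q, class-D) = (30−23)² + (35−36)² = 49 + 1 = 50
468 > 50, so class-D is closer.

class-D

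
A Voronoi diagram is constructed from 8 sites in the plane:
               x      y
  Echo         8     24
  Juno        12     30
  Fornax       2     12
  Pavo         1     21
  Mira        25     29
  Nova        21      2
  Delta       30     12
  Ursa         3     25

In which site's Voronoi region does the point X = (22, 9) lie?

Nova

Since √ is increasing, it suffices to compare squared distances:
d²(X, Echo) = 196 + 225 = 421
d²(X, Juno) = 100 + 441 = 541
d²(X, Fornax) = 400 + 9 = 409
d²(X, Pavo) = 441 + 144 = 585
d²(X, Mira) = 9 + 400 = 409
d²(X, Nova) = 1 + 49 = 50
d²(X, Delta) = 64 + 9 = 73
d²(X, Ursa) = 361 + 256 = 617
The smallest is to Nova, so X lies in the Voronoi region of Nova.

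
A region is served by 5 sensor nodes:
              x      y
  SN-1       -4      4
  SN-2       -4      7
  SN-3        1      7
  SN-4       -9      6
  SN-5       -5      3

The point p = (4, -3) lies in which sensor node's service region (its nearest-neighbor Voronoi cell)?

SN-3

Compare squared distances (the ordering matches that of the actual distances):
d²(p, SN-1) = (4−(-4))² + (-3−4)² = 64 + 49 = 113
d²(p, SN-2) = (4−(-4))² + (-3−7)² = 64 + 100 = 164
d²(p, SN-3) = (4−1)² + (-3−7)² = 9 + 100 = 109
d²(p, SN-4) = (4−(-9))² + (-3−6)² = 169 + 81 = 250
d²(p, SN-5) = (4−(-5))² + (-3−3)² = 81 + 36 = 117
SN-3 is nearest.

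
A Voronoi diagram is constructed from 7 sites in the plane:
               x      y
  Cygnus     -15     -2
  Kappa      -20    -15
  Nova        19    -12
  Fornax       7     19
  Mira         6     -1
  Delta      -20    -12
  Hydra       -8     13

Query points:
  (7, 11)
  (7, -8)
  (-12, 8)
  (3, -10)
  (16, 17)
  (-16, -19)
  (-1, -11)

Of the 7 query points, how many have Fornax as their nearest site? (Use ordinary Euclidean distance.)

2

(7, 11) — d² to each: Cygnus:653, Kappa:1405, Nova:673, Fornax:64, Mira:145, Delta:1258, Hydra:229 → nearest is Fornax
(7, -8) — d² to each: Cygnus:520, Kappa:778, Nova:160, Fornax:729, Mira:50, Delta:745, Hydra:666 → nearest is Mira
(-12, 8) — d² to each: Cygnus:109, Kappa:593, Nova:1361, Fornax:482, Mira:405, Delta:464, Hydra:41 → nearest is Hydra
(3, -10) — d² to each: Cygnus:388, Kappa:554, Nova:260, Fornax:857, Mira:90, Delta:533, Hydra:650 → nearest is Mira
(16, 17) — d² to each: Cygnus:1322, Kappa:2320, Nova:850, Fornax:85, Mira:424, Delta:2137, Hydra:592 → nearest is Fornax
(-16, -19) — d² to each: Cygnus:290, Kappa:32, Nova:1274, Fornax:1973, Mira:808, Delta:65, Hydra:1088 → nearest is Kappa
(-1, -11) — d² to each: Cygnus:277, Kappa:377, Nova:401, Fornax:964, Mira:149, Delta:362, Hydra:625 → nearest is Mira
2 of the 7 points have Fornax as nearest.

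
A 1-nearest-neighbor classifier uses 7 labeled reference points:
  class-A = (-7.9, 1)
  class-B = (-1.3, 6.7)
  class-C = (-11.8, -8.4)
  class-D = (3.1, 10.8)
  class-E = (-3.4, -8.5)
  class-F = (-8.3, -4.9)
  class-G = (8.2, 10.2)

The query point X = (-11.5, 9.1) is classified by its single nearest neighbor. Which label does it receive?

Since √ is increasing, it suffices to compare squared distances:
d²(X, class-A) = (-11.5−(-7.9))² + (9.1−1)² = 12.96 + 65.61 = 78.57
d²(X, class-B) = (-11.5−(-1.3))² + (9.1−6.7)² = 104.04 + 5.76 = 109.8
d²(X, class-C) = (-11.5−(-11.8))² + (9.1−(-8.4))² = 0.09 + 306.25 = 306.34
d²(X, class-D) = (-11.5−3.1)² + (9.1−10.8)² = 213.16 + 2.89 = 216.05
d²(X, class-E) = (-11.5−(-3.4))² + (9.1−(-8.5))² = 65.61 + 309.76 = 375.37
d²(X, class-F) = (-11.5−(-8.3))² + (9.1−(-4.9))² = 10.24 + 196 = 206.24
d²(X, class-G) = (-11.5−8.2)² + (9.1−10.2)² = 388.09 + 1.21 = 389.3
Minimum is at class-A.

class-A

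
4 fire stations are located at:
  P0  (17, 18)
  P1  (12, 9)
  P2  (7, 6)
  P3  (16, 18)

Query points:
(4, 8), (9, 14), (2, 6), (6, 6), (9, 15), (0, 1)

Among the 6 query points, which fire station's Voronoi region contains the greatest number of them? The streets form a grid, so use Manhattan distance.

P2

(4, 8) — d to each: P0:23, P1:9, P2:5, P3:22 → nearest is P2
(9, 14) — d to each: P0:12, P1:8, P2:10, P3:11 → nearest is P1
(2, 6) — d to each: P0:27, P1:13, P2:5, P3:26 → nearest is P2
(6, 6) — d to each: P0:23, P1:9, P2:1, P3:22 → nearest is P2
(9, 15) — d to each: P0:11, P1:9, P2:11, P3:10 → nearest is P1
(0, 1) — d to each: P0:34, P1:20, P2:12, P3:33 → nearest is P2
Tally — P1:2, P2:4. P2 captures the most (4).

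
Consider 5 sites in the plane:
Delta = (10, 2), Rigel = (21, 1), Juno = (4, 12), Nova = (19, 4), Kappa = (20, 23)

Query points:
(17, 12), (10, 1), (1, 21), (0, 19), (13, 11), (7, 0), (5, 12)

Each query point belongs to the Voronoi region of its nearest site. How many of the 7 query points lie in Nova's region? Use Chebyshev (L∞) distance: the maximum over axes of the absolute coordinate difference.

(17, 12) — d to each: Delta:10, Rigel:11, Juno:13, Nova:8, Kappa:11 → nearest is Nova
(10, 1) — d to each: Delta:1, Rigel:11, Juno:11, Nova:9, Kappa:22 → nearest is Delta
(1, 21) — d to each: Delta:19, Rigel:20, Juno:9, Nova:18, Kappa:19 → nearest is Juno
(0, 19) — d to each: Delta:17, Rigel:21, Juno:7, Nova:19, Kappa:20 → nearest is Juno
(13, 11) — d to each: Delta:9, Rigel:10, Juno:9, Nova:7, Kappa:12 → nearest is Nova
(7, 0) — d to each: Delta:3, Rigel:14, Juno:12, Nova:12, Kappa:23 → nearest is Delta
(5, 12) — d to each: Delta:10, Rigel:16, Juno:1, Nova:14, Kappa:15 → nearest is Juno
2 of the 7 points have Nova as nearest.

2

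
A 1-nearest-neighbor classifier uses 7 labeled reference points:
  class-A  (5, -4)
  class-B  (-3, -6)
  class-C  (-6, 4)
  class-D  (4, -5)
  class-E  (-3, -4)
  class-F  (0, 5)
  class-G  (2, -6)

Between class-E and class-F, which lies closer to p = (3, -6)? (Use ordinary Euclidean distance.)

Compare squared distances:
d²(p, class-E) = (3−(-3))² + (-6−(-4))² = 36 + 4 = 40
d²(p, class-F) = (3−0)² + (-6−5)² = 9 + 121 = 130
40 < 130, so class-E is closer.

class-E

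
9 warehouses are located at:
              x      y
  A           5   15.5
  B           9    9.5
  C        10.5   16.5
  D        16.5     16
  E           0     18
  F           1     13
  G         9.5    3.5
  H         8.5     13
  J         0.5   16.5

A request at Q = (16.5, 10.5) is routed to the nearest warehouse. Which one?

D

Since √ is increasing, it suffices to compare squared distances:
|QA|² = (16.5−5)² + (10.5−15.5)² = 132.25 + 25 = 157.25
|QB|² = (16.5−9)² + (10.5−9.5)² = 56.25 + 1 = 57.25
|QC|² = (16.5−10.5)² + (10.5−16.5)² = 36 + 36 = 72
|QD|² = (16.5−16.5)² + (10.5−16)² = 0 + 30.25 = 30.25
|QE|² = (16.5−0)² + (10.5−18)² = 272.25 + 56.25 = 328.5
|QF|² = (16.5−1)² + (10.5−13)² = 240.25 + 6.25 = 246.5
|QG|² = (16.5−9.5)² + (10.5−3.5)² = 49 + 49 = 98
|QH|² = (16.5−8.5)² + (10.5−13)² = 64 + 6.25 = 70.25
|QJ|² = (16.5−0.5)² + (10.5−16.5)² = 256 + 36 = 292
D is nearest.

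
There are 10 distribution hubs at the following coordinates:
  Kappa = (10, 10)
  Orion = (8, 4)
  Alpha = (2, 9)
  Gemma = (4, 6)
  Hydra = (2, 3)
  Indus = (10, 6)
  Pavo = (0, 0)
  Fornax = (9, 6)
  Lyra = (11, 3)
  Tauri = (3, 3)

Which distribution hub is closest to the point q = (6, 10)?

Kappa

Since √ is increasing, it suffices to compare squared distances:
d²(q, Kappa) = (6−10)² + (10−10)² = 16 + 0 = 16
d²(q, Orion) = (6−8)² + (10−4)² = 4 + 36 = 40
d²(q, Alpha) = (6−2)² + (10−9)² = 16 + 1 = 17
d²(q, Gemma) = (6−4)² + (10−6)² = 4 + 16 = 20
d²(q, Hydra) = (6−2)² + (10−3)² = 16 + 49 = 65
d²(q, Indus) = (6−10)² + (10−6)² = 16 + 16 = 32
d²(q, Pavo) = (6−0)² + (10−0)² = 36 + 100 = 136
d²(q, Fornax) = (6−9)² + (10−6)² = 9 + 16 = 25
d²(q, Lyra) = (6−11)² + (10−3)² = 25 + 49 = 74
d²(q, Tauri) = (6−3)² + (10−3)² = 9 + 49 = 58
Minimum is at Kappa.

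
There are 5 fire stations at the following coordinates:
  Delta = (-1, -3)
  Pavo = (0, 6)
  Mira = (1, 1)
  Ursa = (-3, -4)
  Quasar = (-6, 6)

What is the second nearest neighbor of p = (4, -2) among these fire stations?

Compare squared distances (the ordering matches that of the actual distances):
d²(p, Delta) = (4−(-1))² + (-2−(-3))² = 25 + 1 = 26
d²(p, Pavo) = (4−0)² + (-2−6)² = 16 + 64 = 80
d²(p, Mira) = (4−1)² + (-2−1)² = 9 + 9 = 18
d²(p, Ursa) = (4−(-3))² + (-2−(-4))² = 49 + 4 = 53
d²(p, Quasar) = (4−(-6))² + (-2−6)² = 100 + 64 = 164
Sorted ascending: Mira, Delta, Ursa, … — the second-nearest is Delta.

Delta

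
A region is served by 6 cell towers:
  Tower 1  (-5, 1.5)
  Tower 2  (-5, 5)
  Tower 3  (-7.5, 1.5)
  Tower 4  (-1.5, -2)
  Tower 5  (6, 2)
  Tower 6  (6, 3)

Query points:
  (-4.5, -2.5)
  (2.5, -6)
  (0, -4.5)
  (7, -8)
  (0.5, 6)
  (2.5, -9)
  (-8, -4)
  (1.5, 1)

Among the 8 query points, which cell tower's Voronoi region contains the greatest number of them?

(-4.5, -2.5) — d² to each: Tower 1:16.25, Tower 2:56.5, Tower 3:25, Tower 4:9.25, Tower 5:130.5, Tower 6:140.5 → nearest is Tower 4
(2.5, -6) — d² to each: Tower 1:112.5, Tower 2:177.25, Tower 3:156.25, Tower 4:32, Tower 5:76.25, Tower 6:93.25 → nearest is Tower 4
(0, -4.5) — d² to each: Tower 1:61, Tower 2:115.25, Tower 3:92.25, Tower 4:8.5, Tower 5:78.25, Tower 6:92.25 → nearest is Tower 4
(7, -8) — d² to each: Tower 1:234.25, Tower 2:313, Tower 3:300.5, Tower 4:108.25, Tower 5:101, Tower 6:122 → nearest is Tower 5
(0.5, 6) — d² to each: Tower 1:50.5, Tower 2:31.25, Tower 3:84.25, Tower 4:68, Tower 5:46.25, Tower 6:39.25 → nearest is Tower 2
(2.5, -9) — d² to each: Tower 1:166.5, Tower 2:252.25, Tower 3:210.25, Tower 4:65, Tower 5:133.25, Tower 6:156.25 → nearest is Tower 4
(-8, -4) — d² to each: Tower 1:39.25, Tower 2:90, Tower 3:30.5, Tower 4:46.25, Tower 5:232, Tower 6:245 → nearest is Tower 3
(1.5, 1) — d² to each: Tower 1:42.5, Tower 2:58.25, Tower 3:81.25, Tower 4:18, Tower 5:21.25, Tower 6:24.25 → nearest is Tower 4
Tally — Tower 2:1, Tower 3:1, Tower 4:5, Tower 5:1. Tower 4 captures the most (5).

Tower 4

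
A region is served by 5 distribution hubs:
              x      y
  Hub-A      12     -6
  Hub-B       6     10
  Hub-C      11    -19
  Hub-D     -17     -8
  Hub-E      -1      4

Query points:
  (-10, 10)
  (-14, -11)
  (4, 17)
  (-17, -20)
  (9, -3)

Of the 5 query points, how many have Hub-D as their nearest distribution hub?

(-10, 10) — d² to each: Hub-A:740, Hub-B:256, Hub-C:1282, Hub-D:373, Hub-E:117 → nearest is Hub-E
(-14, -11) — d² to each: Hub-A:701, Hub-B:841, Hub-C:689, Hub-D:18, Hub-E:394 → nearest is Hub-D
(4, 17) — d² to each: Hub-A:593, Hub-B:53, Hub-C:1345, Hub-D:1066, Hub-E:194 → nearest is Hub-B
(-17, -20) — d² to each: Hub-A:1037, Hub-B:1429, Hub-C:785, Hub-D:144, Hub-E:832 → nearest is Hub-D
(9, -3) — d² to each: Hub-A:18, Hub-B:178, Hub-C:260, Hub-D:701, Hub-E:149 → nearest is Hub-A
2 of the 5 points have Hub-D as nearest.

2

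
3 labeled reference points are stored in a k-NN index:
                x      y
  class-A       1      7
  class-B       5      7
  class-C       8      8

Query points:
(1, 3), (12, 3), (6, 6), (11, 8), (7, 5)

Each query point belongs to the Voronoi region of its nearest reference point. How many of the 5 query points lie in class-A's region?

(1, 3) — d² to each: class-A:16, class-B:32, class-C:74 → nearest is class-A
(12, 3) — d² to each: class-A:137, class-B:65, class-C:41 → nearest is class-C
(6, 6) — d² to each: class-A:26, class-B:2, class-C:8 → nearest is class-B
(11, 8) — d² to each: class-A:101, class-B:37, class-C:9 → nearest is class-C
(7, 5) — d² to each: class-A:40, class-B:8, class-C:10 → nearest is class-B
1 of the 5 points has class-A as nearest.

1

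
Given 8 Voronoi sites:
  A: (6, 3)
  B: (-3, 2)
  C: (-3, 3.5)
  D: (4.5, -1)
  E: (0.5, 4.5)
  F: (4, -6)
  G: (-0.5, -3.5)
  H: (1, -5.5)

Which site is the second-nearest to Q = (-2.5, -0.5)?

Squared Euclidean distances:
|QA|² = 72.25 + 12.25 = 84.5
|QB|² = 0.25 + 6.25 = 6.5
|QC|² = 0.25 + 16 = 16.25
|QD|² = 49 + 0.25 = 49.25
|QE|² = 9 + 25 = 34
|QF|² = 42.25 + 30.25 = 72.5
|QG|² = 4 + 9 = 13
|QH|² = 12.25 + 25 = 37.25
Sorted ascending: B, G, C, … — the second-nearest is G.

G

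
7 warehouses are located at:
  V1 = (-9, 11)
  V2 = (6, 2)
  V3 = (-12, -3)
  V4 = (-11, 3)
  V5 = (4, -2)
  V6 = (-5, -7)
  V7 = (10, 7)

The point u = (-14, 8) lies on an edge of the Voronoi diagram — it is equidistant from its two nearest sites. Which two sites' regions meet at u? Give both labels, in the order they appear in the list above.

Squared distances from u to each site:
|uV1|² = (-14−(-9))² + (8−11)² = 25 + 9 = 34
|uV2|² = (-14−6)² + (8−2)² = 400 + 36 = 436
|uV3|² = (-14−(-12))² + (8−(-3))² = 4 + 121 = 125
|uV4|² = (-14−(-11))² + (8−3)² = 9 + 25 = 34
|uV5|² = (-14−4)² + (8−(-2))² = 324 + 100 = 424
|uV6|² = (-14−(-5))² + (8−(-7))² = 81 + 225 = 306
|uV7|² = (-14−10)² + (8−7)² = 576 + 1 = 577
u is equidistant from V1 and V4 (both at squared distance 34), and every other site is strictly farther — so u lies on the V1–V4 Voronoi edge.

V1 and V4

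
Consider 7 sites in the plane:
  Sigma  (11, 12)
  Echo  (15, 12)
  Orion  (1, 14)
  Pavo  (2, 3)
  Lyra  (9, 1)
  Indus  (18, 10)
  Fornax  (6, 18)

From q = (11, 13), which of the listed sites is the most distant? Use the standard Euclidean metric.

Squared Euclidean distances:
d²(q, Sigma) = (11−11)² + (13−12)² = 0 + 1 = 1
d²(q, Echo) = (11−15)² + (13−12)² = 16 + 1 = 17
d²(q, Orion) = (11−1)² + (13−14)² = 100 + 1 = 101
d²(q, Pavo) = (11−2)² + (13−3)² = 81 + 100 = 181
d²(q, Lyra) = (11−9)² + (13−1)² = 4 + 144 = 148
d²(q, Indus) = (11−18)² + (13−10)² = 49 + 9 = 58
d²(q, Fornax) = (11−6)² + (13−18)² = 25 + 25 = 50
The largest is to Pavo.

Pavo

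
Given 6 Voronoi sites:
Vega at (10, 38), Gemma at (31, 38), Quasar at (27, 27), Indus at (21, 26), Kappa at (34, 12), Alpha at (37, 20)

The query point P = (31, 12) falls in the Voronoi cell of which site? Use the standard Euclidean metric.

Since √ is increasing, it suffices to compare squared distances:
d²(P, Vega) = (31−10)² + (12−38)² = 441 + 676 = 1117
d²(P, Gemma) = (31−31)² + (12−38)² = 0 + 676 = 676
d²(P, Quasar) = (31−27)² + (12−27)² = 16 + 225 = 241
d²(P, Indus) = (31−21)² + (12−26)² = 100 + 196 = 296
d²(P, Kappa) = (31−34)² + (12−12)² = 9 + 0 = 9
d²(P, Alpha) = (31−37)² + (12−20)² = 36 + 64 = 100
Minimum is at Kappa.

Kappa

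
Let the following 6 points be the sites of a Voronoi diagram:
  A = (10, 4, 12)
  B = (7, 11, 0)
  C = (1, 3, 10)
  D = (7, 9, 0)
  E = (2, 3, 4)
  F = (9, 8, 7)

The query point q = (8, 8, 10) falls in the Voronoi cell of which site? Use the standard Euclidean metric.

F

Compare squared distances (the ordering matches that of the actual distances):
|qA|² = (8−10)² + (8−4)² + (10−12)² = 4 + 16 + 4 = 24
|qB|² = (8−7)² + (8−11)² + (10−0)² = 1 + 9 + 100 = 110
|qC|² = (8−1)² + (8−3)² + (10−10)² = 49 + 25 + 0 = 74
|qD|² = (8−7)² + (8−9)² + (10−0)² = 1 + 1 + 100 = 102
|qE|² = (8−2)² + (8−3)² + (10−4)² = 36 + 25 + 36 = 97
|qF|² = (8−9)² + (8−8)² + (10−7)² = 1 + 0 + 9 = 10
The smallest is to F, so q lies in the Voronoi region of F.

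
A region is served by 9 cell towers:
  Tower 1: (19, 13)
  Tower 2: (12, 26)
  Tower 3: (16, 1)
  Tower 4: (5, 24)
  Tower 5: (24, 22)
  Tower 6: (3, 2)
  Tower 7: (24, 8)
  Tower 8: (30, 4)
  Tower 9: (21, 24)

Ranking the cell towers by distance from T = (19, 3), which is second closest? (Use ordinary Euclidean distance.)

Tower 7

Compare squared distances (the ordering matches that of the actual distances):
d²(T, Tower 1) = 0 + 100 = 100
d²(T, Tower 2) = 49 + 529 = 578
d²(T, Tower 3) = 9 + 4 = 13
d²(T, Tower 4) = 196 + 441 = 637
d²(T, Tower 5) = 25 + 361 = 386
d²(T, Tower 6) = 256 + 1 = 257
d²(T, Tower 7) = 25 + 25 = 50
d²(T, Tower 8) = 121 + 1 = 122
d²(T, Tower 9) = 4 + 441 = 445
Sorted ascending: Tower 3, Tower 7, Tower 1, … — the second-nearest is Tower 7.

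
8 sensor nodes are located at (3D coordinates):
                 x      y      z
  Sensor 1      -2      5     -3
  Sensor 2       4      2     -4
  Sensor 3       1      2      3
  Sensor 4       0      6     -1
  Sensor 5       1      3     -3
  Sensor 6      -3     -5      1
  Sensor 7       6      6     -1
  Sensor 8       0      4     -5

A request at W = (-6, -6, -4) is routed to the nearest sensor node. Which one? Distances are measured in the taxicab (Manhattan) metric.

Sensor 6

d(W, Sensor 1) = |-6−(-2)| + |-6−5| + |-4−(-3)| = 4 + 11 + 1 = 16
d(W, Sensor 2) = |-6−4| + |-6−2| + |-4−(-4)| = 10 + 8 + 0 = 18
d(W, Sensor 3) = |-6−1| + |-6−2| + |-4−3| = 7 + 8 + 7 = 22
d(W, Sensor 4) = |-6−0| + |-6−6| + |-4−(-1)| = 6 + 12 + 3 = 21
d(W, Sensor 5) = |-6−1| + |-6−3| + |-4−(-3)| = 7 + 9 + 1 = 17
d(W, Sensor 6) = |-6−(-3)| + |-6−(-5)| + |-4−1| = 3 + 1 + 5 = 9
d(W, Sensor 7) = |-6−6| + |-6−6| + |-4−(-1)| = 12 + 12 + 3 = 27
d(W, Sensor 8) = |-6−0| + |-6−4| + |-4−(-5)| = 6 + 10 + 1 = 17
The smallest is to Sensor 6, so W lies in the Voronoi region of Sensor 6.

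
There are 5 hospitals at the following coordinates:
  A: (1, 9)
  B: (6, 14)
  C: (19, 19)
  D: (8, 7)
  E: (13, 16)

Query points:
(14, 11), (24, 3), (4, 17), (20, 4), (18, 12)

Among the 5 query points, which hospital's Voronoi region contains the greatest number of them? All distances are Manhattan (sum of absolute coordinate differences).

D

(14, 11) — d to each: A:15, B:11, C:13, D:10, E:6 → nearest is E
(24, 3) — d to each: A:29, B:29, C:21, D:20, E:24 → nearest is D
(4, 17) — d to each: A:11, B:5, C:17, D:14, E:10 → nearest is B
(20, 4) — d to each: A:24, B:24, C:16, D:15, E:19 → nearest is D
(18, 12) — d to each: A:20, B:14, C:8, D:15, E:9 → nearest is C
Tally — B:1, C:1, D:2, E:1. D captures the most (2).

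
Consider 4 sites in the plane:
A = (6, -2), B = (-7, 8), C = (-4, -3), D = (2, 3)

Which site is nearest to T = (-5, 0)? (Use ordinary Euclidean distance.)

C

Compare squared distances (the ordering matches that of the actual distances):
|TA|² = (-5−6)² + (0−(-2))² = 121 + 4 = 125
|TB|² = (-5−(-7))² + (0−8)² = 4 + 64 = 68
|TC|² = (-5−(-4))² + (0−(-3))² = 1 + 9 = 10
|TD|² = (-5−2)² + (0−3)² = 49 + 9 = 58
The smallest is to C, so T lies in the Voronoi region of C.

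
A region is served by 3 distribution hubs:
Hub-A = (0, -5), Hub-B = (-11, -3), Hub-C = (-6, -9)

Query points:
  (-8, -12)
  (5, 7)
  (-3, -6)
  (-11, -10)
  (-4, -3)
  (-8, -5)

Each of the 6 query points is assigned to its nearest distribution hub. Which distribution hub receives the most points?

Hub-A

(-8, -12) — d² to each: Hub-A:113, Hub-B:90, Hub-C:13 → nearest is Hub-C
(5, 7) — d² to each: Hub-A:169, Hub-B:356, Hub-C:377 → nearest is Hub-A
(-3, -6) — d² to each: Hub-A:10, Hub-B:73, Hub-C:18 → nearest is Hub-A
(-11, -10) — d² to each: Hub-A:146, Hub-B:49, Hub-C:26 → nearest is Hub-C
(-4, -3) — d² to each: Hub-A:20, Hub-B:49, Hub-C:40 → nearest is Hub-A
(-8, -5) — d² to each: Hub-A:64, Hub-B:13, Hub-C:20 → nearest is Hub-B
Tally — Hub-A:3, Hub-B:1, Hub-C:2. Hub-A captures the most (3).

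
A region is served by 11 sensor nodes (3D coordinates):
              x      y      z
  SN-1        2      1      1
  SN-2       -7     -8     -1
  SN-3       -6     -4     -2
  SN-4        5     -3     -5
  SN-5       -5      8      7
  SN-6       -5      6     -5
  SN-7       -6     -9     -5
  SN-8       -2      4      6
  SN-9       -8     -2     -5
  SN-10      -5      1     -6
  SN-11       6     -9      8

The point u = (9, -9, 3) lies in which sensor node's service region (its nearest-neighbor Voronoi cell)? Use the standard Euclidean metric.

Since √ is increasing, it suffices to compare squared distances:
d²(u, SN-1) = 49 + 100 + 4 = 153
d²(u, SN-2) = 256 + 1 + 16 = 273
d²(u, SN-3) = 225 + 25 + 25 = 275
d²(u, SN-4) = 16 + 36 + 64 = 116
d²(u, SN-5) = 196 + 289 + 16 = 501
d²(u, SN-6) = 196 + 225 + 64 = 485
d²(u, SN-7) = 225 + 0 + 64 = 289
d²(u, SN-8) = 121 + 169 + 9 = 299
d²(u, SN-9) = 289 + 49 + 64 = 402
d²(u, SN-10) = 196 + 100 + 81 = 377
d²(u, SN-11) = 9 + 0 + 25 = 34
Minimum is at SN-11.

SN-11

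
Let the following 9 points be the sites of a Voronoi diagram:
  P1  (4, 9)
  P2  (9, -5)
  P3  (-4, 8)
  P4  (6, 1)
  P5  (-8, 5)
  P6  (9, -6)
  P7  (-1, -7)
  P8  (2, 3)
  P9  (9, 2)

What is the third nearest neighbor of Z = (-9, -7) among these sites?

P8

Since √ is increasing, it suffices to compare squared distances:
|ZP1|² = (-9−4)² + (-7−9)² = 169 + 256 = 425
|ZP2|² = (-9−9)² + (-7−(-5))² = 324 + 4 = 328
|ZP3|² = (-9−(-4))² + (-7−8)² = 25 + 225 = 250
|ZP4|² = (-9−6)² + (-7−1)² = 225 + 64 = 289
|ZP5|² = (-9−(-8))² + (-7−5)² = 1 + 144 = 145
|ZP6|² = (-9−9)² + (-7−(-6))² = 324 + 1 = 325
|ZP7|² = (-9−(-1))² + (-7−(-7))² = 64 + 0 = 64
|ZP8|² = (-9−2)² + (-7−3)² = 121 + 100 = 221
|ZP9|² = (-9−9)² + (-7−2)² = 324 + 81 = 405
Sorted ascending: P7, P5, P8, P3, … — the third-nearest is P8.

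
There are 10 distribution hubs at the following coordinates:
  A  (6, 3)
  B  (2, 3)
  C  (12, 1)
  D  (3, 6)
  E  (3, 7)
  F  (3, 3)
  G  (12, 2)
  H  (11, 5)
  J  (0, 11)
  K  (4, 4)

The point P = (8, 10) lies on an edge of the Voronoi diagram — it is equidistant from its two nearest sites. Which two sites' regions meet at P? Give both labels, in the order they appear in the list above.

Squared distances from P to each site:
|PA|² = (8−6)² + (10−3)² = 4 + 49 = 53
|PB|² = (8−2)² + (10−3)² = 36 + 49 = 85
|PC|² = (8−12)² + (10−1)² = 16 + 81 = 97
|PD|² = (8−3)² + (10−6)² = 25 + 16 = 41
|PE|² = (8−3)² + (10−7)² = 25 + 9 = 34
|PF|² = (8−3)² + (10−3)² = 25 + 49 = 74
|PG|² = (8−12)² + (10−2)² = 16 + 64 = 80
|PH|² = (8−11)² + (10−5)² = 9 + 25 = 34
|PJ|² = (8−0)² + (10−11)² = 64 + 1 = 65
|PK|² = (8−4)² + (10−4)² = 16 + 36 = 52
P is equidistant from E and H (both at squared distance 34), and every other site is strictly farther — so P lies on the E–H Voronoi edge.

E and H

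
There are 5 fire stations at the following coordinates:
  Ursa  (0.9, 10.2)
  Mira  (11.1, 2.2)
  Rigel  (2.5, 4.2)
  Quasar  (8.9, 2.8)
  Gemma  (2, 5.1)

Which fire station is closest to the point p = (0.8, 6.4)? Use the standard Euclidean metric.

Squared Euclidean distances:
d²(p, Ursa) = (0.8−0.9)² + (6.4−10.2)² = 0.01 + 14.44 = 14.45
d²(p, Mira) = (0.8−11.1)² + (6.4−2.2)² = 106.09 + 17.64 = 123.73
d²(p, Rigel) = (0.8−2.5)² + (6.4−4.2)² = 2.89 + 4.84 = 7.73
d²(p, Quasar) = (0.8−8.9)² + (6.4−2.8)² = 65.61 + 12.96 = 78.57
d²(p, Gemma) = (0.8−2)² + (6.4−5.1)² = 1.44 + 1.69 = 3.13
Minimum is at Gemma.

Gemma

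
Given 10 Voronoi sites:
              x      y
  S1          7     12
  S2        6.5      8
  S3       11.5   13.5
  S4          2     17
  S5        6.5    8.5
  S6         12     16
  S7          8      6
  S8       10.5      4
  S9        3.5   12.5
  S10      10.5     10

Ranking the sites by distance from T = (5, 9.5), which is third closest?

Compare squared distances (the ordering matches that of the actual distances):
|TS1|² = (5−7)² + (9.5−12)² = 4 + 6.25 = 10.25
|TS2|² = (5−6.5)² + (9.5−8)² = 2.25 + 2.25 = 4.5
|TS3|² = (5−11.5)² + (9.5−13.5)² = 42.25 + 16 = 58.25
|TS4|² = (5−2)² + (9.5−17)² = 9 + 56.25 = 65.25
|TS5|² = (5−6.5)² + (9.5−8.5)² = 2.25 + 1 = 3.25
|TS6|² = (5−12)² + (9.5−16)² = 49 + 42.25 = 91.25
|TS7|² = (5−8)² + (9.5−6)² = 9 + 12.25 = 21.25
|TS8|² = (5−10.5)² + (9.5−4)² = 30.25 + 30.25 = 60.5
|TS9|² = (5−3.5)² + (9.5−12.5)² = 2.25 + 9 = 11.25
d²(T, S10) = (5−10.5)² + (9.5−10)² = 30.25 + 0.25 = 30.5
Sorted ascending: S5, S2, S1, S9, … — the third-nearest is S1.

S1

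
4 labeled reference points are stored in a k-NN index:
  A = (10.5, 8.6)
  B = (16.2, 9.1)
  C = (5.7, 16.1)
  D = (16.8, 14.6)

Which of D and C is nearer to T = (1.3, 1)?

Compare squared distances:
|TD|² = (1.3−16.8)² + (1−14.6)² = 240.25 + 184.96 = 425.21
|TC|² = (1.3−5.7)² + (1−16.1)² = 19.36 + 228.01 = 247.37
425.21 > 247.37, so C is closer.

C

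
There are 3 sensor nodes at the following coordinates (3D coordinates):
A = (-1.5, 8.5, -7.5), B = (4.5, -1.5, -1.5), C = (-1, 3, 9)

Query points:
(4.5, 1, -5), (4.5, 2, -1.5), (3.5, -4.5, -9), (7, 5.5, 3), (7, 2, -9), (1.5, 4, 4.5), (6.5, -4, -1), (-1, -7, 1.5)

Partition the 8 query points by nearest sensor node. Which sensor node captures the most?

B

(4.5, 1, -5) — d² to each: A:98.5, B:18.5, C:230.25 → nearest is B
(4.5, 2, -1.5) — d² to each: A:114.25, B:12.25, C:141.5 → nearest is B
(3.5, -4.5, -9) — d² to each: A:196.25, B:66.25, C:400.5 → nearest is B
(7, 5.5, 3) — d² to each: A:191.5, B:75.5, C:106.25 → nearest is B
(7, 2, -9) — d² to each: A:116.75, B:74.75, C:389 → nearest is B
(1.5, 4, 4.5) — d² to each: A:173.25, B:75.25, C:27.5 → nearest is C
(6.5, -4, -1) — d² to each: A:262.5, B:10.5, C:205.25 → nearest is B
(-1, -7, 1.5) — d² to each: A:321.5, B:69.5, C:156.25 → nearest is B
Tally — B:7, C:1. B captures the most (7).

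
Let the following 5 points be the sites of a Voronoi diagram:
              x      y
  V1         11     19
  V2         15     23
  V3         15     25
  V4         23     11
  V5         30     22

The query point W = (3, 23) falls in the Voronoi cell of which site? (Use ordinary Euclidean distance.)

V1

Compare squared distances (the ordering matches that of the actual distances):
|WV1|² = 64 + 16 = 80
|WV2|² = 144 + 0 = 144
|WV3|² = 144 + 4 = 148
|WV4|² = 400 + 144 = 544
|WV5|² = 729 + 1 = 730
Minimum is at V1.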